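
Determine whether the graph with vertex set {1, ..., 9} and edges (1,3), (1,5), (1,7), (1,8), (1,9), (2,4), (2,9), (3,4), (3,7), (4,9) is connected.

Step 1: Build adjacency list from edges:
  1: 3, 5, 7, 8, 9
  2: 4, 9
  3: 1, 4, 7
  4: 2, 3, 9
  5: 1
  6: (none)
  7: 1, 3
  8: 1
  9: 1, 2, 4

Step 2: Run BFS/DFS from vertex 1:
  Visited: {1, 3, 5, 7, 8, 9, 4, 2}
  Reached 8 of 9 vertices

Step 3: Only 8 of 9 vertices reached. Graph is disconnected.
Connected components: {1, 2, 3, 4, 5, 7, 8, 9}, {6}
Answer: No, the graph is not connected (2 components).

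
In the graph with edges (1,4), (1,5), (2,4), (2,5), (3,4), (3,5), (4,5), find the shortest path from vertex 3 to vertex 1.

Step 1: Build adjacency list:
  1: 4, 5
  2: 4, 5
  3: 4, 5
  4: 1, 2, 3, 5
  5: 1, 2, 3, 4

Step 2: BFS from vertex 3 to find shortest path to 1:
  vertex 4 reached at distance 1
  vertex 5 reached at distance 1
  vertex 1 reached at distance 2

Step 3: Shortest path: 3 -> 5 -> 1
Path length: 2 edges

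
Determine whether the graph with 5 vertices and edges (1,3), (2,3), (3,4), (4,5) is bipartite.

Step 1: Attempt 2-coloring using BFS:
  Start at vertex 1, assign color 0
  Color vertex 3 with color 1 (neighbor of 1)
  Color vertex 2 with color 0 (neighbor of 3)
  Color vertex 4 with color 0 (neighbor of 3)
  Color vertex 5 with color 1 (neighbor of 4)

Step 2: 2-coloring succeeded. No conflicts found.
  Set A (color 0): {1, 2, 4}
  Set B (color 1): {3, 5}

The graph is bipartite with partition {1, 2, 4}, {3, 5}.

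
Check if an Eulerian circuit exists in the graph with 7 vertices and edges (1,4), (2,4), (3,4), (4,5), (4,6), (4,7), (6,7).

Step 1: Find the degree of each vertex:
  deg(1) = 1
  deg(2) = 1
  deg(3) = 1
  deg(4) = 6
  deg(5) = 1
  deg(6) = 2
  deg(7) = 2

Step 2: Count vertices with odd degree:
  Odd-degree vertices: 1, 2, 3, 5 (4 total)

Step 3: Apply Euler's theorem:
  - Eulerian circuit exists iff graph is connected and all vertices have even degree
  - Eulerian path exists iff graph is connected and has 0 or 2 odd-degree vertices

Graph has 4 odd-degree vertices (need 0 or 2).
Neither Eulerian path nor Eulerian circuit exists.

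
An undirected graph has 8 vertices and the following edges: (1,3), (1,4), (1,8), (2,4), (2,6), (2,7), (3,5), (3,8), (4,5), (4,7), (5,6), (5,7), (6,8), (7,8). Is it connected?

Step 1: Build adjacency list from edges:
  1: 3, 4, 8
  2: 4, 6, 7
  3: 1, 5, 8
  4: 1, 2, 5, 7
  5: 3, 4, 6, 7
  6: 2, 5, 8
  7: 2, 4, 5, 8
  8: 1, 3, 6, 7

Step 2: Run BFS/DFS from vertex 1:
  Visited: {1, 3, 4, 8, 5, 2, 7, 6}
  Reached 8 of 8 vertices

Step 3: All 8 vertices reached from vertex 1, so the graph is connected.
Answer: Yes, the graph is connected.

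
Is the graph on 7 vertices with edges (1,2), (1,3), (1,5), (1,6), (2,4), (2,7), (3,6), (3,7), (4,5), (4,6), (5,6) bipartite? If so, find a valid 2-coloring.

Step 1: Attempt 2-coloring using BFS:
  Start at vertex 1, assign color 0
  Color vertex 2 with color 1 (neighbor of 1)
  Color vertex 3 with color 1 (neighbor of 1)
  Color vertex 5 with color 1 (neighbor of 1)
  Color vertex 6 with color 1 (neighbor of 1)
  Color vertex 4 with color 0 (neighbor of 2)
  Color vertex 7 with color 0 (neighbor of 2)

Step 2: Conflict found! Vertices 3 and 6 are adjacent but have the same color.
This means the graph contains an odd cycle.

The graph is NOT bipartite.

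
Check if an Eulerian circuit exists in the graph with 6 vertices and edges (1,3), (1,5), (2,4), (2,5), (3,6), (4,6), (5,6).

Step 1: Find the degree of each vertex:
  deg(1) = 2
  deg(2) = 2
  deg(3) = 2
  deg(4) = 2
  deg(5) = 3
  deg(6) = 3

Step 2: Count vertices with odd degree:
  Odd-degree vertices: 5, 6 (2 total)

Step 3: Apply Euler's theorem:
  - Eulerian circuit exists iff graph is connected and all vertices have even degree
  - Eulerian path exists iff graph is connected and has 0 or 2 odd-degree vertices

Graph is connected with exactly 2 odd-degree vertices (5, 6).
Eulerian path exists (starting and ending at the odd-degree vertices), but no Eulerian circuit.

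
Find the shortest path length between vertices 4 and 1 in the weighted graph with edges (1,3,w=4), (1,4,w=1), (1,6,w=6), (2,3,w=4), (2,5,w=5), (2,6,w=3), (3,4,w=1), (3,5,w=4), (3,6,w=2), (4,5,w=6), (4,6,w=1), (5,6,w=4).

Step 1: Build adjacency list with weights:
  1: 3(w=4), 4(w=1), 6(w=6)
  2: 3(w=4), 5(w=5), 6(w=3)
  3: 1(w=4), 2(w=4), 4(w=1), 5(w=4), 6(w=2)
  4: 1(w=1), 3(w=1), 5(w=6), 6(w=1)
  5: 2(w=5), 3(w=4), 4(w=6), 6(w=4)
  6: 1(w=6), 2(w=3), 3(w=2), 4(w=1), 5(w=4)

Step 2: Apply Dijkstra's algorithm from vertex 4:
  Visit vertex 4 (distance=0)
    Update dist[1] = 1
    Update dist[3] = 1
    Update dist[5] = 6
    Update dist[6] = 1
  Visit vertex 1 (distance=1)

Step 3: Shortest path: 4 -> 1
Total weight: 1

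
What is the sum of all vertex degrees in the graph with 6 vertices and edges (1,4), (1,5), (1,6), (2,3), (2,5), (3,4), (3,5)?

Step 1: Count edges incident to each vertex:
  deg(1) = 3 (neighbors: 4, 5, 6)
  deg(2) = 2 (neighbors: 3, 5)
  deg(3) = 3 (neighbors: 2, 4, 5)
  deg(4) = 2 (neighbors: 1, 3)
  deg(5) = 3 (neighbors: 1, 2, 3)
  deg(6) = 1 (neighbors: 1)

Step 2: Sum all degrees:
  3 + 2 + 3 + 2 + 3 + 1 = 14

Verification: sum of degrees = 2 * |E| = 2 * 7 = 14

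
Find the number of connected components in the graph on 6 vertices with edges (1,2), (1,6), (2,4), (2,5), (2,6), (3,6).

Step 1: Build adjacency list from edges:
  1: 2, 6
  2: 1, 4, 5, 6
  3: 6
  4: 2
  5: 2
  6: 1, 2, 3

Step 2: Run BFS/DFS from vertex 1:
  Visited: {1, 2, 6, 4, 5, 3}
  Reached 6 of 6 vertices

Step 3: All 6 vertices reached from vertex 1, so the graph is connected.
Number of connected components: 1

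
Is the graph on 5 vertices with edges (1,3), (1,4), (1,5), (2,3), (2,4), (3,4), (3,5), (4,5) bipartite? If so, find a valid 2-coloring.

Step 1: Attempt 2-coloring using BFS:
  Start at vertex 1, assign color 0
  Color vertex 3 with color 1 (neighbor of 1)
  Color vertex 4 with color 1 (neighbor of 1)
  Color vertex 5 with color 1 (neighbor of 1)
  Color vertex 2 with color 0 (neighbor of 3)

Step 2: Conflict found! Vertices 3 and 4 are adjacent but have the same color.
This means the graph contains an odd cycle.

The graph is NOT bipartite.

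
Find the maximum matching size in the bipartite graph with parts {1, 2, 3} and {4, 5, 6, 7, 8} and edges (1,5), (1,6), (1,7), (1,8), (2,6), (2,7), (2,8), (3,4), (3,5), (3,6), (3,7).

Step 1: List the neighbors of each left vertex:
  1: 5, 6, 7, 8
  2: 6, 7, 8
  3: 4, 5, 6, 7

Step 2: Greedily match left vertices, then look for augmenting paths:
  Match 1 -- 5
  Match 2 -- 6
  Match 3 -- 4
  No augmenting path remains.

Step 3: Verify this is maximum:
  Matching size 3 = min(|L|, |R|) = min(3, 5), which is an upper bound, so this matching is maximum.

Maximum matching: {(1,5), (2,6), (3,4)}
Size: 3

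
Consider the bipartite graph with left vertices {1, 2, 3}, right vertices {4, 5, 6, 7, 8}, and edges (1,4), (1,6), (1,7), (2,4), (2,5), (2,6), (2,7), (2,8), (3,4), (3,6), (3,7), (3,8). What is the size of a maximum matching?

Step 1: List the neighbors of each left vertex:
  1: 4, 6, 7
  2: 4, 5, 6, 7, 8
  3: 4, 6, 7, 8

Step 2: Greedily match left vertices, then look for augmenting paths:
  Match 1 -- 4
  Match 2 -- 5
  Match 3 -- 6
  No augmenting path remains.

Step 3: Verify this is maximum:
  Matching size 3 = min(|L|, |R|) = min(3, 5), which is an upper bound, so this matching is maximum.

Maximum matching: {(1,4), (2,5), (3,6)}
Size: 3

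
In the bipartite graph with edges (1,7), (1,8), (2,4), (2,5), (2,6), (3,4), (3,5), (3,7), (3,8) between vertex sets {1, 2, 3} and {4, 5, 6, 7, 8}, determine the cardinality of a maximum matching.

Step 1: List the neighbors of each left vertex:
  1: 7, 8
  2: 4, 5, 6
  3: 4, 5, 7, 8

Step 2: Greedily match left vertices, then look for augmenting paths:
  Match 1 -- 7
  Match 2 -- 4
  Match 3 -- 5
  No augmenting path remains.

Step 3: Verify this is maximum:
  Matching size 3 = min(|L|, |R|) = min(3, 5), which is an upper bound, so this matching is maximum.

Maximum matching: {(1,7), (2,4), (3,5)}
Size: 3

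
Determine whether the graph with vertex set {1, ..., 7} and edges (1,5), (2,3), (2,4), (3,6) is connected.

Step 1: Build adjacency list from edges:
  1: 5
  2: 3, 4
  3: 2, 6
  4: 2
  5: 1
  6: 3
  7: (none)

Step 2: Run BFS/DFS from vertex 1:
  Visited: {1, 5}
  Reached 2 of 7 vertices

Step 3: Only 2 of 7 vertices reached. Graph is disconnected.
Connected components: {1, 5}, {2, 3, 4, 6}, {7}
Answer: No, the graph is not connected (3 components).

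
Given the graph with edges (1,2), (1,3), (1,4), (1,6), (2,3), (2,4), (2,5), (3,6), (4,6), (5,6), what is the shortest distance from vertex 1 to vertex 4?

Step 1: Build adjacency list:
  1: 2, 3, 4, 6
  2: 1, 3, 4, 5
  3: 1, 2, 6
  4: 1, 2, 6
  5: 2, 6
  6: 1, 3, 4, 5

Step 2: BFS from vertex 1 to find shortest path to 4:
  vertex 2 reached at distance 1
  vertex 3 reached at distance 1
  vertex 4 reached at distance 1

Step 3: Shortest path: 1 -> 4
Path length: 1 edge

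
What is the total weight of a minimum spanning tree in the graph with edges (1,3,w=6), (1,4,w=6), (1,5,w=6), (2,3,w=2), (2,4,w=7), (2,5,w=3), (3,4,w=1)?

Apply Kruskal's algorithm (sort edges by weight, add if no cycle):

Sorted edges by weight:
  (3,4) w=1
  (2,3) w=2
  (2,5) w=3
  (1,3) w=6
  (1,5) w=6
  (1,4) w=6
  (2,4) w=7

Add edge (3,4) w=1 -- no cycle. Running total: 1
Add edge (2,3) w=2 -- no cycle. Running total: 3
Add edge (2,5) w=3 -- no cycle. Running total: 6
Add edge (1,3) w=6 -- no cycle. Running total: 12

MST edges: (3,4,w=1), (2,3,w=2), (2,5,w=3), (1,3,w=6)
Total MST weight: 1 + 2 + 3 + 6 = 12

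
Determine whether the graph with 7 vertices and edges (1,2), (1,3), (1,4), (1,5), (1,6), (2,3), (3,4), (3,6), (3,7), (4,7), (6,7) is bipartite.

Step 1: Attempt 2-coloring using BFS:
  Start at vertex 1, assign color 0
  Color vertex 2 with color 1 (neighbor of 1)
  Color vertex 3 with color 1 (neighbor of 1)
  Color vertex 4 with color 1 (neighbor of 1)
  Color vertex 5 with color 1 (neighbor of 1)
  Color vertex 6 with color 1 (neighbor of 1)

Step 2: Conflict found! Vertices 2 and 3 are adjacent but have the same color.
This means the graph contains an odd cycle.

The graph is NOT bipartite.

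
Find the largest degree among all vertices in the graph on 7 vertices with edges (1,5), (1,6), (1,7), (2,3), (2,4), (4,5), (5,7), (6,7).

Step 1: Count edges incident to each vertex:
  deg(1) = 3 (neighbors: 5, 6, 7)
  deg(2) = 2 (neighbors: 3, 4)
  deg(3) = 1 (neighbors: 2)
  deg(4) = 2 (neighbors: 2, 5)
  deg(5) = 3 (neighbors: 1, 4, 7)
  deg(6) = 2 (neighbors: 1, 7)
  deg(7) = 3 (neighbors: 1, 5, 6)

Step 2: Find maximum:
  max(3, 2, 1, 2, 3, 2, 3) = 3 (vertex 1)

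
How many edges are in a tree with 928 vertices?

A tree on n vertices always has exactly n - 1 edges.
For n = 928: edges = 928 - 1 = 927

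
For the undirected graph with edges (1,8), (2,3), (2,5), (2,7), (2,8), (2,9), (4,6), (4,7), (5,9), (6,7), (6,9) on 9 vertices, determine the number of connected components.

Step 1: Build adjacency list from edges:
  1: 8
  2: 3, 5, 7, 8, 9
  3: 2
  4: 6, 7
  5: 2, 9
  6: 4, 7, 9
  7: 2, 4, 6
  8: 1, 2
  9: 2, 5, 6

Step 2: Run BFS/DFS from vertex 1:
  Visited: {1, 8, 2, 3, 5, 7, 9, 4, 6}
  Reached 9 of 9 vertices

Step 3: All 9 vertices reached from vertex 1, so the graph is connected.
Number of connected components: 1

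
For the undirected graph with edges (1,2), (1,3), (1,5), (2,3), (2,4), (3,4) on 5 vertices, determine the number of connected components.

Step 1: Build adjacency list from edges:
  1: 2, 3, 5
  2: 1, 3, 4
  3: 1, 2, 4
  4: 2, 3
  5: 1

Step 2: Run BFS/DFS from vertex 1:
  Visited: {1, 2, 3, 5, 4}
  Reached 5 of 5 vertices

Step 3: All 5 vertices reached from vertex 1, so the graph is connected.
Number of connected components: 1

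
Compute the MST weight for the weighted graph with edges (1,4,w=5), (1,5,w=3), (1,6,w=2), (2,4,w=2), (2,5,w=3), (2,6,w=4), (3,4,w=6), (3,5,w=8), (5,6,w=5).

Apply Kruskal's algorithm (sort edges by weight, add if no cycle):

Sorted edges by weight:
  (1,6) w=2
  (2,4) w=2
  (1,5) w=3
  (2,5) w=3
  (2,6) w=4
  (1,4) w=5
  (5,6) w=5
  (3,4) w=6
  (3,5) w=8

Add edge (1,6) w=2 -- no cycle. Running total: 2
Add edge (2,4) w=2 -- no cycle. Running total: 4
Add edge (1,5) w=3 -- no cycle. Running total: 7
Add edge (2,5) w=3 -- no cycle. Running total: 10
Skip edge (2,6) w=4 -- would create cycle
Skip edge (1,4) w=5 -- would create cycle
Skip edge (5,6) w=5 -- would create cycle
Add edge (3,4) w=6 -- no cycle. Running total: 16

MST edges: (1,6,w=2), (2,4,w=2), (1,5,w=3), (2,5,w=3), (3,4,w=6)
Total MST weight: 2 + 2 + 3 + 3 + 6 = 16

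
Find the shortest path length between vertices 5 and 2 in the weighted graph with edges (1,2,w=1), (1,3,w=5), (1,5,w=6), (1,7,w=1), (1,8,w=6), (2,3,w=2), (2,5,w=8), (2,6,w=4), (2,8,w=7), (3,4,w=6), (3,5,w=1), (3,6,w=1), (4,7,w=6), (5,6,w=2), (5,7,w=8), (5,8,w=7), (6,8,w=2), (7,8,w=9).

Step 1: Build adjacency list with weights:
  1: 2(w=1), 3(w=5), 5(w=6), 7(w=1), 8(w=6)
  2: 1(w=1), 3(w=2), 5(w=8), 6(w=4), 8(w=7)
  3: 1(w=5), 2(w=2), 4(w=6), 5(w=1), 6(w=1)
  4: 3(w=6), 7(w=6)
  5: 1(w=6), 2(w=8), 3(w=1), 6(w=2), 7(w=8), 8(w=7)
  6: 2(w=4), 3(w=1), 5(w=2), 8(w=2)
  7: 1(w=1), 4(w=6), 5(w=8), 8(w=9)
  8: 1(w=6), 2(w=7), 5(w=7), 6(w=2), 7(w=9)

Step 2: Apply Dijkstra's algorithm from vertex 5:
  Visit vertex 5 (distance=0)
    Update dist[1] = 6
    Update dist[2] = 8
    Update dist[3] = 1
    Update dist[6] = 2
    Update dist[7] = 8
    Update dist[8] = 7
  Visit vertex 3 (distance=1)
    Update dist[2] = 3
    Update dist[4] = 7
  Visit vertex 6 (distance=2)
    Update dist[8] = 4
  Visit vertex 2 (distance=3)
    Update dist[1] = 4

Step 3: Shortest path: 5 -> 3 -> 2
Total weight: 1 + 2 = 3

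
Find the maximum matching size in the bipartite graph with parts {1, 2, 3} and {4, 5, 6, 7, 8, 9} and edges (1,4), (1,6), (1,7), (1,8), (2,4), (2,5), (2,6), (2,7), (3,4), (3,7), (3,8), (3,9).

Step 1: List the neighbors of each left vertex:
  1: 4, 6, 7, 8
  2: 4, 5, 6, 7
  3: 4, 7, 8, 9

Step 2: Greedily match left vertices, then look for augmenting paths:
  Match 1 -- 4
  Match 2 -- 5
  Match 3 -- 7
  No augmenting path remains.

Step 3: Verify this is maximum:
  Matching size 3 = min(|L|, |R|) = min(3, 6), which is an upper bound, so this matching is maximum.

Maximum matching: {(1,4), (2,5), (3,7)}
Size: 3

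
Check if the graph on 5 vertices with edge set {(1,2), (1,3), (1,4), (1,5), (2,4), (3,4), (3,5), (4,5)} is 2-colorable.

Step 1: Attempt 2-coloring using BFS:
  Start at vertex 1, assign color 0
  Color vertex 2 with color 1 (neighbor of 1)
  Color vertex 3 with color 1 (neighbor of 1)
  Color vertex 4 with color 1 (neighbor of 1)
  Color vertex 5 with color 1 (neighbor of 1)

Step 2: Conflict found! Vertices 2 and 4 are adjacent but have the same color.
This means the graph contains an odd cycle.

The graph is NOT bipartite.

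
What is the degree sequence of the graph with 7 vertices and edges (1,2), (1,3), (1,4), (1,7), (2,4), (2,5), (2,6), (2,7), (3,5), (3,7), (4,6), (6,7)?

Step 1: Count edges incident to each vertex:
  deg(1) = 4 (neighbors: 2, 3, 4, 7)
  deg(2) = 5 (neighbors: 1, 4, 5, 6, 7)
  deg(3) = 3 (neighbors: 1, 5, 7)
  deg(4) = 3 (neighbors: 1, 2, 6)
  deg(5) = 2 (neighbors: 2, 3)
  deg(6) = 3 (neighbors: 2, 4, 7)
  deg(7) = 4 (neighbors: 1, 2, 3, 6)

Step 2: Sort degrees in non-increasing order:
  Degrees: [4, 5, 3, 3, 2, 3, 4] -> sorted: [5, 4, 4, 3, 3, 3, 2]

Degree sequence: [5, 4, 4, 3, 3, 3, 2]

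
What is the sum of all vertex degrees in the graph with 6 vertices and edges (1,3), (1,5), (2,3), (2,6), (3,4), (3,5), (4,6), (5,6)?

Step 1: Count edges incident to each vertex:
  deg(1) = 2 (neighbors: 3, 5)
  deg(2) = 2 (neighbors: 3, 6)
  deg(3) = 4 (neighbors: 1, 2, 4, 5)
  deg(4) = 2 (neighbors: 3, 6)
  deg(5) = 3 (neighbors: 1, 3, 6)
  deg(6) = 3 (neighbors: 2, 4, 5)

Step 2: Sum all degrees:
  2 + 2 + 4 + 2 + 3 + 3 = 16

Verification: sum of degrees = 2 * |E| = 2 * 8 = 16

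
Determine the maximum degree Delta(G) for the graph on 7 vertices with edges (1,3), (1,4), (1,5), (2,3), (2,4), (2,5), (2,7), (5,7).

Step 1: Count edges incident to each vertex:
  deg(1) = 3 (neighbors: 3, 4, 5)
  deg(2) = 4 (neighbors: 3, 4, 5, 7)
  deg(3) = 2 (neighbors: 1, 2)
  deg(4) = 2 (neighbors: 1, 2)
  deg(5) = 3 (neighbors: 1, 2, 7)
  deg(6) = 0 (neighbors: none)
  deg(7) = 2 (neighbors: 2, 5)

Step 2: Find maximum:
  max(3, 4, 2, 2, 3, 0, 2) = 4 (vertex 2)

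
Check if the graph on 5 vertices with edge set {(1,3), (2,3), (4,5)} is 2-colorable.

Step 1: Attempt 2-coloring using BFS:
  Start at vertex 1, assign color 0
  Color vertex 3 with color 1 (neighbor of 1)
  Color vertex 2 with color 0 (neighbor of 3)
  Start new component at vertex 4, assign color 0
  Color vertex 5 with color 1 (neighbor of 4)

Step 2: 2-coloring succeeded. No conflicts found.
  Set A (color 0): {1, 2, 4}
  Set B (color 1): {3, 5}

The graph is bipartite with partition {1, 2, 4}, {3, 5}.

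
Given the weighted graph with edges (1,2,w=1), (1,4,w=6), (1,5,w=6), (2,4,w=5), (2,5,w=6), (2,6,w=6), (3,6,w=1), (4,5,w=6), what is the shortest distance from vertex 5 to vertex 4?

Step 1: Build adjacency list with weights:
  1: 2(w=1), 4(w=6), 5(w=6)
  2: 1(w=1), 4(w=5), 5(w=6), 6(w=6)
  3: 6(w=1)
  4: 1(w=6), 2(w=5), 5(w=6)
  5: 1(w=6), 2(w=6), 4(w=6)
  6: 2(w=6), 3(w=1)

Step 2: Apply Dijkstra's algorithm from vertex 5:
  Visit vertex 5 (distance=0)
    Update dist[1] = 6
    Update dist[2] = 6
    Update dist[4] = 6
  Visit vertex 1 (distance=6)
  Visit vertex 2 (distance=6)
    Update dist[6] = 12
  Visit vertex 4 (distance=6)

Step 3: Shortest path: 5 -> 4
Total weight: 6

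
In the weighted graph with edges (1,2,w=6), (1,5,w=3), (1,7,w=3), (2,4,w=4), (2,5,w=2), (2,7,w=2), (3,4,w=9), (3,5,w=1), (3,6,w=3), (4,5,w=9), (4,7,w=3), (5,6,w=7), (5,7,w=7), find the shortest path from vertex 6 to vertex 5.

Step 1: Build adjacency list with weights:
  1: 2(w=6), 5(w=3), 7(w=3)
  2: 1(w=6), 4(w=4), 5(w=2), 7(w=2)
  3: 4(w=9), 5(w=1), 6(w=3)
  4: 2(w=4), 3(w=9), 5(w=9), 7(w=3)
  5: 1(w=3), 2(w=2), 3(w=1), 4(w=9), 6(w=7), 7(w=7)
  6: 3(w=3), 5(w=7)
  7: 1(w=3), 2(w=2), 4(w=3), 5(w=7)

Step 2: Apply Dijkstra's algorithm from vertex 6:
  Visit vertex 6 (distance=0)
    Update dist[3] = 3
    Update dist[5] = 7
  Visit vertex 3 (distance=3)
    Update dist[4] = 12
    Update dist[5] = 4
  Visit vertex 5 (distance=4)
    Update dist[1] = 7
    Update dist[2] = 6
    Update dist[7] = 11

Step 3: Shortest path: 6 -> 3 -> 5
Total weight: 3 + 1 = 4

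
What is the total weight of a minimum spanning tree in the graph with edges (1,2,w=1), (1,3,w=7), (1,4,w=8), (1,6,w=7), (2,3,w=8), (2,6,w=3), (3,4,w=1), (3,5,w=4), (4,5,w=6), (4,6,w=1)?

Apply Kruskal's algorithm (sort edges by weight, add if no cycle):

Sorted edges by weight:
  (1,2) w=1
  (3,4) w=1
  (4,6) w=1
  (2,6) w=3
  (3,5) w=4
  (4,5) w=6
  (1,3) w=7
  (1,6) w=7
  (1,4) w=8
  (2,3) w=8

Add edge (1,2) w=1 -- no cycle. Running total: 1
Add edge (3,4) w=1 -- no cycle. Running total: 2
Add edge (4,6) w=1 -- no cycle. Running total: 3
Add edge (2,6) w=3 -- no cycle. Running total: 6
Add edge (3,5) w=4 -- no cycle. Running total: 10

MST edges: (1,2,w=1), (3,4,w=1), (4,6,w=1), (2,6,w=3), (3,5,w=4)
Total MST weight: 1 + 1 + 1 + 3 + 4 = 10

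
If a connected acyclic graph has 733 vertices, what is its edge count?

A tree on n vertices always has exactly n - 1 edges.
For n = 733: edges = 733 - 1 = 732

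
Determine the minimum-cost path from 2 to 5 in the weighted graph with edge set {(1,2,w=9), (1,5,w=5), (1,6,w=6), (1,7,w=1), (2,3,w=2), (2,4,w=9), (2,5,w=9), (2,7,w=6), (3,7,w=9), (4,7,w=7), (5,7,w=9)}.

Step 1: Build adjacency list with weights:
  1: 2(w=9), 5(w=5), 6(w=6), 7(w=1)
  2: 1(w=9), 3(w=2), 4(w=9), 5(w=9), 7(w=6)
  3: 2(w=2), 7(w=9)
  4: 2(w=9), 7(w=7)
  5: 1(w=5), 2(w=9), 7(w=9)
  6: 1(w=6)
  7: 1(w=1), 2(w=6), 3(w=9), 4(w=7), 5(w=9)

Step 2: Apply Dijkstra's algorithm from vertex 2:
  Visit vertex 2 (distance=0)
    Update dist[1] = 9
    Update dist[3] = 2
    Update dist[4] = 9
    Update dist[5] = 9
    Update dist[7] = 6
  Visit vertex 3 (distance=2)
  Visit vertex 7 (distance=6)
    Update dist[1] = 7
  Visit vertex 1 (distance=7)
    Update dist[6] = 13
  Visit vertex 4 (distance=9)
  Visit vertex 5 (distance=9)

Step 3: Shortest path: 2 -> 5
Total weight: 9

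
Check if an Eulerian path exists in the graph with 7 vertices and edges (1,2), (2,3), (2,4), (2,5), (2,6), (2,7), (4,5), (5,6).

Step 1: Find the degree of each vertex:
  deg(1) = 1
  deg(2) = 6
  deg(3) = 1
  deg(4) = 2
  deg(5) = 3
  deg(6) = 2
  deg(7) = 1

Step 2: Count vertices with odd degree:
  Odd-degree vertices: 1, 3, 5, 7 (4 total)

Step 3: Apply Euler's theorem:
  - Eulerian circuit exists iff graph is connected and all vertices have even degree
  - Eulerian path exists iff graph is connected and has 0 or 2 odd-degree vertices

Graph has 4 odd-degree vertices (need 0 or 2).
Neither Eulerian path nor Eulerian circuit exists.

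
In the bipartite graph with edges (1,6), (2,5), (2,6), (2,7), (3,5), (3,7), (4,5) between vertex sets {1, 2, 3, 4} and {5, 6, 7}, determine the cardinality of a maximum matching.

Step 1: List the neighbors of each left vertex:
  1: 6
  2: 5, 6, 7
  3: 5, 7
  4: 5

Step 2: Greedily match left vertices, then look for augmenting paths:
  Match 1 -- 6
  Match 2 -- 5
  Match 3 -- 7
  No augmenting path remains.

Step 3: Verify this is maximum:
  Matching size 3 = min(|L|, |R|) = min(4, 3), which is an upper bound, so this matching is maximum.

Maximum matching: {(1,6), (2,5), (3,7)}
Size: 3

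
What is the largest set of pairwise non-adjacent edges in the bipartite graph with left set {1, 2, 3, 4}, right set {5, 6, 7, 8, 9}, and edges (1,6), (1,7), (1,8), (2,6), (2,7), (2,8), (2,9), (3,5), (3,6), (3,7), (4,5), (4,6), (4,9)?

Step 1: List the neighbors of each left vertex:
  1: 6, 7, 8
  2: 6, 7, 8, 9
  3: 5, 6, 7
  4: 5, 6, 9

Step 2: Greedily match left vertices, then look for augmenting paths:
  Match 1 -- 6
  Match 2 -- 7
  Match 3 -- 5
  Match 4 -- 9
  No augmenting path remains.

Step 3: Verify this is maximum:
  Matching size 4 = min(|L|, |R|) = min(4, 5), which is an upper bound, so this matching is maximum.

Maximum matching: {(1,6), (2,7), (3,5), (4,9)}
Size: 4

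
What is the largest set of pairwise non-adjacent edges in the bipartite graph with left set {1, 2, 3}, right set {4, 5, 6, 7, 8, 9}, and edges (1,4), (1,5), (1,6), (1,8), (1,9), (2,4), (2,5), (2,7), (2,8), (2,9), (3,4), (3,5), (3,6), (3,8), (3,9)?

Step 1: List the neighbors of each left vertex:
  1: 4, 5, 6, 8, 9
  2: 4, 5, 7, 8, 9
  3: 4, 5, 6, 8, 9

Step 2: Greedily match left vertices, then look for augmenting paths:
  Match 1 -- 4
  Match 2 -- 5
  Match 3 -- 6
  No augmenting path remains.

Step 3: Verify this is maximum:
  Matching size 3 = min(|L|, |R|) = min(3, 6), which is an upper bound, so this matching is maximum.

Maximum matching: {(1,4), (2,5), (3,6)}
Size: 3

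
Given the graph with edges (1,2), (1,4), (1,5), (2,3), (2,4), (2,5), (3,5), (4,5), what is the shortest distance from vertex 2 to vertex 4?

Step 1: Build adjacency list:
  1: 2, 4, 5
  2: 1, 3, 4, 5
  3: 2, 5
  4: 1, 2, 5
  5: 1, 2, 3, 4

Step 2: BFS from vertex 2 to find shortest path to 4:
  vertex 1 reached at distance 1
  vertex 3 reached at distance 1
  vertex 4 reached at distance 1

Step 3: Shortest path: 2 -> 4
Path length: 1 edge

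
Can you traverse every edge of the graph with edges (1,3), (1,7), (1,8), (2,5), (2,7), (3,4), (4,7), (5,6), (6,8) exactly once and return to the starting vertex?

Step 1: Find the degree of each vertex:
  deg(1) = 3
  deg(2) = 2
  deg(3) = 2
  deg(4) = 2
  deg(5) = 2
  deg(6) = 2
  deg(7) = 3
  deg(8) = 2

Step 2: Count vertices with odd degree:
  Odd-degree vertices: 1, 7 (2 total)

Step 3: Apply Euler's theorem:
  - Eulerian circuit exists iff graph is connected and all vertices have even degree
  - Eulerian path exists iff graph is connected and has 0 or 2 odd-degree vertices

Graph is connected with exactly 2 odd-degree vertices (1, 7).
Eulerian path exists (starting and ending at the odd-degree vertices), but no Eulerian circuit.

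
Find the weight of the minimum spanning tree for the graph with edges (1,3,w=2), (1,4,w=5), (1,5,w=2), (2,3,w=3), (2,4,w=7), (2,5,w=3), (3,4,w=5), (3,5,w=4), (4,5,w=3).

Apply Kruskal's algorithm (sort edges by weight, add if no cycle):

Sorted edges by weight:
  (1,3) w=2
  (1,5) w=2
  (2,3) w=3
  (2,5) w=3
  (4,5) w=3
  (3,5) w=4
  (1,4) w=5
  (3,4) w=5
  (2,4) w=7

Add edge (1,3) w=2 -- no cycle. Running total: 2
Add edge (1,5) w=2 -- no cycle. Running total: 4
Add edge (2,3) w=3 -- no cycle. Running total: 7
Skip edge (2,5) w=3 -- would create cycle
Add edge (4,5) w=3 -- no cycle. Running total: 10

MST edges: (1,3,w=2), (1,5,w=2), (2,3,w=3), (4,5,w=3)
Total MST weight: 2 + 2 + 3 + 3 = 10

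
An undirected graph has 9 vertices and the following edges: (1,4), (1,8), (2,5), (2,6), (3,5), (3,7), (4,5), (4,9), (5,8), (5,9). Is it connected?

Step 1: Build adjacency list from edges:
  1: 4, 8
  2: 5, 6
  3: 5, 7
  4: 1, 5, 9
  5: 2, 3, 4, 8, 9
  6: 2
  7: 3
  8: 1, 5
  9: 4, 5

Step 2: Run BFS/DFS from vertex 1:
  Visited: {1, 4, 8, 5, 9, 2, 3, 6, 7}
  Reached 9 of 9 vertices

Step 3: All 9 vertices reached from vertex 1, so the graph is connected.
Answer: Yes, the graph is connected.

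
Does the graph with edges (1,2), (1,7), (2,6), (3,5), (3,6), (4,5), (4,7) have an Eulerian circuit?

Step 1: Find the degree of each vertex:
  deg(1) = 2
  deg(2) = 2
  deg(3) = 2
  deg(4) = 2
  deg(5) = 2
  deg(6) = 2
  deg(7) = 2

Step 2: Count vertices with odd degree:
  All vertices have even degree (0 odd-degree vertices)

Step 3: Apply Euler's theorem:
  - Eulerian circuit exists iff graph is connected and all vertices have even degree
  - Eulerian path exists iff graph is connected and has 0 or 2 odd-degree vertices

Graph is connected with 0 odd-degree vertices.
Both Eulerian circuit and Eulerian path exist.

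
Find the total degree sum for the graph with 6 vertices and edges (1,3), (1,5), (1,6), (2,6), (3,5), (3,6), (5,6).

Step 1: Count edges incident to each vertex:
  deg(1) = 3 (neighbors: 3, 5, 6)
  deg(2) = 1 (neighbors: 6)
  deg(3) = 3 (neighbors: 1, 5, 6)
  deg(4) = 0 (neighbors: none)
  deg(5) = 3 (neighbors: 1, 3, 6)
  deg(6) = 4 (neighbors: 1, 2, 3, 5)

Step 2: Sum all degrees:
  3 + 1 + 3 + 0 + 3 + 4 = 14

Verification: sum of degrees = 2 * |E| = 2 * 7 = 14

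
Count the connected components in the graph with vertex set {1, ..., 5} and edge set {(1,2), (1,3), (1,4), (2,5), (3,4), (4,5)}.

Step 1: Build adjacency list from edges:
  1: 2, 3, 4
  2: 1, 5
  3: 1, 4
  4: 1, 3, 5
  5: 2, 4

Step 2: Run BFS/DFS from vertex 1:
  Visited: {1, 2, 3, 4, 5}
  Reached 5 of 5 vertices

Step 3: All 5 vertices reached from vertex 1, so the graph is connected.
Number of connected components: 1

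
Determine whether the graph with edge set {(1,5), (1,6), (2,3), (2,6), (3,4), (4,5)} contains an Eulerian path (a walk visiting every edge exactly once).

Step 1: Find the degree of each vertex:
  deg(1) = 2
  deg(2) = 2
  deg(3) = 2
  deg(4) = 2
  deg(5) = 2
  deg(6) = 2

Step 2: Count vertices with odd degree:
  All vertices have even degree (0 odd-degree vertices)

Step 3: Apply Euler's theorem:
  - Eulerian circuit exists iff graph is connected and all vertices have even degree
  - Eulerian path exists iff graph is connected and has 0 or 2 odd-degree vertices

Graph is connected with 0 odd-degree vertices.
Both Eulerian circuit and Eulerian path exist.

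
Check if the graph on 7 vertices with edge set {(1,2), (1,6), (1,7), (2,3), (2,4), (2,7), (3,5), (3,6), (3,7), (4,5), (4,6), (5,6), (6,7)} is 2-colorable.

Step 1: Attempt 2-coloring using BFS:
  Start at vertex 1, assign color 0
  Color vertex 2 with color 1 (neighbor of 1)
  Color vertex 6 with color 1 (neighbor of 1)
  Color vertex 7 with color 1 (neighbor of 1)
  Color vertex 3 with color 0 (neighbor of 2)
  Color vertex 4 with color 0 (neighbor of 2)

Step 2: Conflict found! Vertices 2 and 7 are adjacent but have the same color.
This means the graph contains an odd cycle.

The graph is NOT bipartite.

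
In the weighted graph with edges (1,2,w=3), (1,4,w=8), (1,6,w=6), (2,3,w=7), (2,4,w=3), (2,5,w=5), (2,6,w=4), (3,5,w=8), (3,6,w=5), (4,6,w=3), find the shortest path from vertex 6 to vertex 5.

Step 1: Build adjacency list with weights:
  1: 2(w=3), 4(w=8), 6(w=6)
  2: 1(w=3), 3(w=7), 4(w=3), 5(w=5), 6(w=4)
  3: 2(w=7), 5(w=8), 6(w=5)
  4: 1(w=8), 2(w=3), 6(w=3)
  5: 2(w=5), 3(w=8)
  6: 1(w=6), 2(w=4), 3(w=5), 4(w=3)

Step 2: Apply Dijkstra's algorithm from vertex 6:
  Visit vertex 6 (distance=0)
    Update dist[1] = 6
    Update dist[2] = 4
    Update dist[3] = 5
    Update dist[4] = 3
  Visit vertex 4 (distance=3)
  Visit vertex 2 (distance=4)
    Update dist[5] = 9
  Visit vertex 3 (distance=5)
  Visit vertex 1 (distance=6)
  Visit vertex 5 (distance=9)

Step 3: Shortest path: 6 -> 2 -> 5
Total weight: 4 + 5 = 9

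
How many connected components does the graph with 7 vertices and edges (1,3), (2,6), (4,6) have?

Step 1: Build adjacency list from edges:
  1: 3
  2: 6
  3: 1
  4: 6
  5: (none)
  6: 2, 4
  7: (none)

Step 2: Run BFS/DFS from vertex 1:
  Visited: {1, 3}
  Reached 2 of 7 vertices

Step 3: Only 2 of 7 vertices reached. Graph is disconnected.
Connected components: {1, 3}, {2, 4, 6}, {5}, {7}
Number of connected components: 4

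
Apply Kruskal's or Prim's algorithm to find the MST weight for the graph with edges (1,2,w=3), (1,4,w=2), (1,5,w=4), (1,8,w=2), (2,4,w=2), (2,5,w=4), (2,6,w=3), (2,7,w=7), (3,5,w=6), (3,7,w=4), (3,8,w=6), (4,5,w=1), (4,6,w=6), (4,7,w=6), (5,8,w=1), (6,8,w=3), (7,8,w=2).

Apply Kruskal's algorithm (sort edges by weight, add if no cycle):

Sorted edges by weight:
  (4,5) w=1
  (5,8) w=1
  (1,4) w=2
  (1,8) w=2
  (2,4) w=2
  (7,8) w=2
  (1,2) w=3
  (2,6) w=3
  (6,8) w=3
  (1,5) w=4
  (2,5) w=4
  (3,7) w=4
  (3,5) w=6
  (3,8) w=6
  (4,6) w=6
  (4,7) w=6
  (2,7) w=7

Add edge (4,5) w=1 -- no cycle. Running total: 1
Add edge (5,8) w=1 -- no cycle. Running total: 2
Add edge (1,4) w=2 -- no cycle. Running total: 4
Skip edge (1,8) w=2 -- would create cycle
Add edge (2,4) w=2 -- no cycle. Running total: 6
Add edge (7,8) w=2 -- no cycle. Running total: 8
Skip edge (1,2) w=3 -- would create cycle
Add edge (2,6) w=3 -- no cycle. Running total: 11
Skip edge (6,8) w=3 -- would create cycle
Skip edge (1,5) w=4 -- would create cycle
Skip edge (2,5) w=4 -- would create cycle
Add edge (3,7) w=4 -- no cycle. Running total: 15

MST edges: (4,5,w=1), (5,8,w=1), (1,4,w=2), (2,4,w=2), (7,8,w=2), (2,6,w=3), (3,7,w=4)
Total MST weight: 1 + 1 + 2 + 2 + 2 + 3 + 4 = 15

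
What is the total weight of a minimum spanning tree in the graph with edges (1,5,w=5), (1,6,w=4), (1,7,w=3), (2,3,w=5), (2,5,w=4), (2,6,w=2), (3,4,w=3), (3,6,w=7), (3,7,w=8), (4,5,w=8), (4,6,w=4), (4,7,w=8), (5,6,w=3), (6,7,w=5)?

Apply Kruskal's algorithm (sort edges by weight, add if no cycle):

Sorted edges by weight:
  (2,6) w=2
  (1,7) w=3
  (3,4) w=3
  (5,6) w=3
  (1,6) w=4
  (2,5) w=4
  (4,6) w=4
  (1,5) w=5
  (2,3) w=5
  (6,7) w=5
  (3,6) w=7
  (3,7) w=8
  (4,5) w=8
  (4,7) w=8

Add edge (2,6) w=2 -- no cycle. Running total: 2
Add edge (1,7) w=3 -- no cycle. Running total: 5
Add edge (3,4) w=3 -- no cycle. Running total: 8
Add edge (5,6) w=3 -- no cycle. Running total: 11
Add edge (1,6) w=4 -- no cycle. Running total: 15
Skip edge (2,5) w=4 -- would create cycle
Add edge (4,6) w=4 -- no cycle. Running total: 19

MST edges: (2,6,w=2), (1,7,w=3), (3,4,w=3), (5,6,w=3), (1,6,w=4), (4,6,w=4)
Total MST weight: 2 + 3 + 3 + 3 + 4 + 4 = 19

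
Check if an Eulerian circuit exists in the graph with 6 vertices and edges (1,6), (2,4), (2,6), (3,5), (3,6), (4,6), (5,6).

Step 1: Find the degree of each vertex:
  deg(1) = 1
  deg(2) = 2
  deg(3) = 2
  deg(4) = 2
  deg(5) = 2
  deg(6) = 5

Step 2: Count vertices with odd degree:
  Odd-degree vertices: 1, 6 (2 total)

Step 3: Apply Euler's theorem:
  - Eulerian circuit exists iff graph is connected and all vertices have even degree
  - Eulerian path exists iff graph is connected and has 0 or 2 odd-degree vertices

Graph is connected with exactly 2 odd-degree vertices (1, 6).
Eulerian path exists (starting and ending at the odd-degree vertices), but no Eulerian circuit.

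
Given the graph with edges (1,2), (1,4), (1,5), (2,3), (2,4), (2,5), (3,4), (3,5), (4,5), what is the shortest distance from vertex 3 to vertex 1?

Step 1: Build adjacency list:
  1: 2, 4, 5
  2: 1, 3, 4, 5
  3: 2, 4, 5
  4: 1, 2, 3, 5
  5: 1, 2, 3, 4

Step 2: BFS from vertex 3 to find shortest path to 1:
  vertex 2 reached at distance 1
  vertex 4 reached at distance 1
  vertex 5 reached at distance 1
  vertex 1 reached at distance 2

Step 3: Shortest path: 3 -> 5 -> 1
Path length: 2 edges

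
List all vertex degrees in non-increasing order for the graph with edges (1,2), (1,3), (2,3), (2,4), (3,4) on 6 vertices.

Step 1: Count edges incident to each vertex:
  deg(1) = 2 (neighbors: 2, 3)
  deg(2) = 3 (neighbors: 1, 3, 4)
  deg(3) = 3 (neighbors: 1, 2, 4)
  deg(4) = 2 (neighbors: 2, 3)
  deg(5) = 0 (neighbors: none)
  deg(6) = 0 (neighbors: none)

Step 2: Sort degrees in non-increasing order:
  Degrees: [2, 3, 3, 2, 0, 0] -> sorted: [3, 3, 2, 2, 0, 0]

Degree sequence: [3, 3, 2, 2, 0, 0]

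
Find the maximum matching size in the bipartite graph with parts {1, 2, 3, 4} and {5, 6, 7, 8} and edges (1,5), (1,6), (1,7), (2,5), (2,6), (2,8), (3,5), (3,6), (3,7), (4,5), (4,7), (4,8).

Step 1: List the neighbors of each left vertex:
  1: 5, 6, 7
  2: 5, 6, 8
  3: 5, 6, 7
  4: 5, 7, 8

Step 2: Greedily match left vertices, then look for augmenting paths:
  Match 1 -- 5
  Match 2 -- 6
  Match 3 -- 7
  Match 4 -- 8
  No augmenting path remains.

Step 3: Verify this is maximum:
  Matching size 4 = min(|L|, |R|) = min(4, 4), which is an upper bound, so this matching is maximum.

Maximum matching: {(1,5), (2,6), (3,7), (4,8)}
Size: 4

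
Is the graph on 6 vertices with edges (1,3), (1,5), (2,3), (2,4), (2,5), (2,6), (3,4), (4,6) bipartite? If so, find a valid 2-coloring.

Step 1: Attempt 2-coloring using BFS:
  Start at vertex 1, assign color 0
  Color vertex 3 with color 1 (neighbor of 1)
  Color vertex 5 with color 1 (neighbor of 1)
  Color vertex 2 with color 0 (neighbor of 3)
  Color vertex 4 with color 0 (neighbor of 3)

Step 2: Conflict found! Vertices 2 and 4 are adjacent but have the same color.
This means the graph contains an odd cycle.

The graph is NOT bipartite.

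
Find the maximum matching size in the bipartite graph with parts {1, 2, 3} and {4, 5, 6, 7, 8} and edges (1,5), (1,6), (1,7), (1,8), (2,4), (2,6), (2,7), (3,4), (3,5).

Step 1: List the neighbors of each left vertex:
  1: 5, 6, 7, 8
  2: 4, 6, 7
  3: 4, 5

Step 2: Greedily match left vertices, then look for augmenting paths:
  Match 1 -- 5
  Match 2 -- 6
  Match 3 -- 4
  No augmenting path remains.

Step 3: Verify this is maximum:
  Matching size 3 = min(|L|, |R|) = min(3, 5), which is an upper bound, so this matching is maximum.

Maximum matching: {(1,5), (2,6), (3,4)}
Size: 3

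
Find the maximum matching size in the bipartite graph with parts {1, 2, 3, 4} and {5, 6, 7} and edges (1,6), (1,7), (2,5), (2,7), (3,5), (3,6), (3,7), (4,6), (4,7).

Step 1: List the neighbors of each left vertex:
  1: 6, 7
  2: 5, 7
  3: 5, 6, 7
  4: 6, 7

Step 2: Greedily match left vertices, then look for augmenting paths:
  Match 1 -- 6
  Match 2 -- 5
  Match 3 -- 7
  No augmenting path remains.

Step 3: Verify this is maximum:
  Matching size 3 = min(|L|, |R|) = min(4, 3), which is an upper bound, so this matching is maximum.

Maximum matching: {(1,6), (2,5), (3,7)}
Size: 3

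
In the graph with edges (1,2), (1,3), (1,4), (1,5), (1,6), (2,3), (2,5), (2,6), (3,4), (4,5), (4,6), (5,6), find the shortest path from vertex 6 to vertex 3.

Step 1: Build adjacency list:
  1: 2, 3, 4, 5, 6
  2: 1, 3, 5, 6
  3: 1, 2, 4
  4: 1, 3, 5, 6
  5: 1, 2, 4, 6
  6: 1, 2, 4, 5

Step 2: BFS from vertex 6 to find shortest path to 3:
  vertex 1 reached at distance 1
  vertex 2 reached at distance 1
  vertex 4 reached at distance 1
  vertex 5 reached at distance 1
  vertex 3 reached at distance 2

Step 3: Shortest path: 6 -> 4 -> 3
Path length: 2 edges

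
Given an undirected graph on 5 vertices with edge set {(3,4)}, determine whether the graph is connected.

Step 1: Build adjacency list from edges:
  1: (none)
  2: (none)
  3: 4
  4: 3
  5: (none)

Step 2: Run BFS/DFS from vertex 1:
  Visited: {1}
  Reached 1 of 5 vertices

Step 3: Only 1 of 5 vertices reached. Graph is disconnected.
Connected components: {1}, {2}, {3, 4}, {5}
Answer: No, the graph is not connected (4 components).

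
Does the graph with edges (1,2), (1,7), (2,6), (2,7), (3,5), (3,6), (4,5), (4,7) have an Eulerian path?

Step 1: Find the degree of each vertex:
  deg(1) = 2
  deg(2) = 3
  deg(3) = 2
  deg(4) = 2
  deg(5) = 2
  deg(6) = 2
  deg(7) = 3

Step 2: Count vertices with odd degree:
  Odd-degree vertices: 2, 7 (2 total)

Step 3: Apply Euler's theorem:
  - Eulerian circuit exists iff graph is connected and all vertices have even degree
  - Eulerian path exists iff graph is connected and has 0 or 2 odd-degree vertices

Graph is connected with exactly 2 odd-degree vertices (2, 7).
Eulerian path exists (starting and ending at the odd-degree vertices), but no Eulerian circuit.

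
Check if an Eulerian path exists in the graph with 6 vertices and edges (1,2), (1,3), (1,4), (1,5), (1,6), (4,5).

Step 1: Find the degree of each vertex:
  deg(1) = 5
  deg(2) = 1
  deg(3) = 1
  deg(4) = 2
  deg(5) = 2
  deg(6) = 1

Step 2: Count vertices with odd degree:
  Odd-degree vertices: 1, 2, 3, 6 (4 total)

Step 3: Apply Euler's theorem:
  - Eulerian circuit exists iff graph is connected and all vertices have even degree
  - Eulerian path exists iff graph is connected and has 0 or 2 odd-degree vertices

Graph has 4 odd-degree vertices (need 0 or 2).
Neither Eulerian path nor Eulerian circuit exists.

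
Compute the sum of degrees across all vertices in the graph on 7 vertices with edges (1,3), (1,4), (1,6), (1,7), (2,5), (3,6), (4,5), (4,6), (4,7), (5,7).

Step 1: Count edges incident to each vertex:
  deg(1) = 4 (neighbors: 3, 4, 6, 7)
  deg(2) = 1 (neighbors: 5)
  deg(3) = 2 (neighbors: 1, 6)
  deg(4) = 4 (neighbors: 1, 5, 6, 7)
  deg(5) = 3 (neighbors: 2, 4, 7)
  deg(6) = 3 (neighbors: 1, 3, 4)
  deg(7) = 3 (neighbors: 1, 4, 5)

Step 2: Sum all degrees:
  4 + 1 + 2 + 4 + 3 + 3 + 3 = 20

Verification: sum of degrees = 2 * |E| = 2 * 10 = 20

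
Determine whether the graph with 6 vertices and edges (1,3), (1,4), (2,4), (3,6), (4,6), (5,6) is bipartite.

Step 1: Attempt 2-coloring using BFS:
  Start at vertex 1, assign color 0
  Color vertex 3 with color 1 (neighbor of 1)
  Color vertex 4 with color 1 (neighbor of 1)
  Color vertex 6 with color 0 (neighbor of 3)
  Color vertex 2 with color 0 (neighbor of 4)
  Color vertex 5 with color 1 (neighbor of 6)

Step 2: 2-coloring succeeded. No conflicts found.
  Set A (color 0): {1, 2, 6}
  Set B (color 1): {3, 4, 5}

The graph is bipartite with partition {1, 2, 6}, {3, 4, 5}.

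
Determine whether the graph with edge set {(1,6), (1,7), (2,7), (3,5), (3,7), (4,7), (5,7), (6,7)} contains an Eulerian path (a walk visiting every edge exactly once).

Step 1: Find the degree of each vertex:
  deg(1) = 2
  deg(2) = 1
  deg(3) = 2
  deg(4) = 1
  deg(5) = 2
  deg(6) = 2
  deg(7) = 6

Step 2: Count vertices with odd degree:
  Odd-degree vertices: 2, 4 (2 total)

Step 3: Apply Euler's theorem:
  - Eulerian circuit exists iff graph is connected and all vertices have even degree
  - Eulerian path exists iff graph is connected and has 0 or 2 odd-degree vertices

Graph is connected with exactly 2 odd-degree vertices (2, 4).
Eulerian path exists (starting and ending at the odd-degree vertices), but no Eulerian circuit.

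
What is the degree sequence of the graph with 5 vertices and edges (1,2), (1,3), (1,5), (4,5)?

Step 1: Count edges incident to each vertex:
  deg(1) = 3 (neighbors: 2, 3, 5)
  deg(2) = 1 (neighbors: 1)
  deg(3) = 1 (neighbors: 1)
  deg(4) = 1 (neighbors: 5)
  deg(5) = 2 (neighbors: 1, 4)

Step 2: Sort degrees in non-increasing order:
  Degrees: [3, 1, 1, 1, 2] -> sorted: [3, 2, 1, 1, 1]

Degree sequence: [3, 2, 1, 1, 1]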